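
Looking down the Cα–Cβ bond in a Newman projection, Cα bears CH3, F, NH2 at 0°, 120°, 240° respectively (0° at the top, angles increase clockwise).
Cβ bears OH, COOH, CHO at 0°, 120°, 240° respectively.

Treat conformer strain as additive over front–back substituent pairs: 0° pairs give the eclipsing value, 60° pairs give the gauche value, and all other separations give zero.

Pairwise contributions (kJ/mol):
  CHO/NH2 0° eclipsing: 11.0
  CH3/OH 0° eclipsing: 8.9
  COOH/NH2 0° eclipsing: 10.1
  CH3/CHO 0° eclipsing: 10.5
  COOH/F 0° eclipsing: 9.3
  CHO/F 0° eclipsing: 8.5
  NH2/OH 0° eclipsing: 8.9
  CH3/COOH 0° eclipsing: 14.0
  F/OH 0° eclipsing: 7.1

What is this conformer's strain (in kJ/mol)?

29.2 kJ/mol

This conformer (eclipsed): CH3(0°)/OH(0°) eclipsed 8.9; F(120°)/COOH(120°) eclipsed 9.3; NH2(240°)/CHO(240°) eclipsed 11.0 → 29.2 kJ/mol.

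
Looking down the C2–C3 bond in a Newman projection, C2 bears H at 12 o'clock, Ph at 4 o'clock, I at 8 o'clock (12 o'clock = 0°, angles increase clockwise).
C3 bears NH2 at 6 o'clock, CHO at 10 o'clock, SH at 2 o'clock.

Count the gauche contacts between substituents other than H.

4

Non-H gauche pairs: Ph(120°)/NH2(180°); Ph(120°)/SH(60°); I(240°)/NH2(180°); I(240°)/CHO(300°) — 4 interactions.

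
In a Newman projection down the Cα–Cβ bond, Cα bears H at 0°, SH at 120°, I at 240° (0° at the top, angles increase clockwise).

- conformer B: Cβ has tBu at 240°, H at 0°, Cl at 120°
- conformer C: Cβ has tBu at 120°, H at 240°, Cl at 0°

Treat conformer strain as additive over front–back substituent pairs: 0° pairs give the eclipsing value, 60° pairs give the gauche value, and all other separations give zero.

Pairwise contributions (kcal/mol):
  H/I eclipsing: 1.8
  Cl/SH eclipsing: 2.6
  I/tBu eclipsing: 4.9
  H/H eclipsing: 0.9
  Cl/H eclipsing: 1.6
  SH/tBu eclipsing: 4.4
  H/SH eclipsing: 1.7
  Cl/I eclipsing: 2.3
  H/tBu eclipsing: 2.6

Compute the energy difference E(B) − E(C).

B (eclipsed): H–H eclipsed, SH–Cl eclipsed, I–tBu eclipsed; 0.9 + 2.6 + 4.9 = 8.4 kcal/mol.
C (eclipsed): H–Cl eclipsed, SH–tBu eclipsed, I–H eclipsed; 1.6 + 4.4 + 1.8 = 7.8 kcal/mol.
E(B) − E(C) = 8.4 − 7.8 = +0.6 kcal/mol.

+0.6 kcal/mol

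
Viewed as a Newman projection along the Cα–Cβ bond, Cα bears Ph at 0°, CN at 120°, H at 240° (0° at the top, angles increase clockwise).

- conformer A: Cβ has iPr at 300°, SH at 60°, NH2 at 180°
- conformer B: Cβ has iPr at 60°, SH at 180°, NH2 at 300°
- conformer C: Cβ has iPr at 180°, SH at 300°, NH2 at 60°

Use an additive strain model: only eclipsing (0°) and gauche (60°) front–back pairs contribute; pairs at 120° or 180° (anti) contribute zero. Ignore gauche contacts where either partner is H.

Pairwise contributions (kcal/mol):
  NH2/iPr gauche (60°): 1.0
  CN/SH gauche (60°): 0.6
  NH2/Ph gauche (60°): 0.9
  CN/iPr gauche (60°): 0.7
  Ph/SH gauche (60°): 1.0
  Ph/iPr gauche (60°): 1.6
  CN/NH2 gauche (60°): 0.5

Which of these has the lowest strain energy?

A (staggered): Ph–iPr gauche, Ph–SH gauche, CN–SH gauche, CN–NH2 gauche; 1.6 + 1.0 + 0.6 + 0.5 = 3.7 kcal/mol.
B (staggered): Ph–iPr gauche, Ph–NH2 gauche, CN–iPr gauche, CN–SH gauche; 1.6 + 0.9 + 0.7 + 0.6 = 3.8 kcal/mol.
C (staggered): Ph–SH gauche, Ph–NH2 gauche, CN–iPr gauche, CN–NH2 gauche; 1.0 + 0.9 + 0.7 + 0.5 = 3.1 kcal/mol.
C has the lowest total (3.1 kcal/mol).

C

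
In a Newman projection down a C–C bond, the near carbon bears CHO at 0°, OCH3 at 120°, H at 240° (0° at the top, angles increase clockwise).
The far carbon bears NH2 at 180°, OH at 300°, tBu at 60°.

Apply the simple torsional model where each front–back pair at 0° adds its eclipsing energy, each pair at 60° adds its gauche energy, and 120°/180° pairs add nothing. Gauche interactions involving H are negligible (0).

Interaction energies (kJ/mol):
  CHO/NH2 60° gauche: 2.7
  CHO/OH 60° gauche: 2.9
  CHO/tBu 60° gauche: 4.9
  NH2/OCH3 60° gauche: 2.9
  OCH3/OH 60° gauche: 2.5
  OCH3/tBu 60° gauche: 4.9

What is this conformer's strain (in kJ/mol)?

15.6 kJ/mol

This conformer (staggered): CHO(0°)/OH(300°) gauche 2.9; CHO(0°)/tBu(60°) gauche 4.9; OCH3(120°)/NH2(180°) gauche 2.9; OCH3(120°)/tBu(60°) gauche 4.9 → 15.6 kJ/mol.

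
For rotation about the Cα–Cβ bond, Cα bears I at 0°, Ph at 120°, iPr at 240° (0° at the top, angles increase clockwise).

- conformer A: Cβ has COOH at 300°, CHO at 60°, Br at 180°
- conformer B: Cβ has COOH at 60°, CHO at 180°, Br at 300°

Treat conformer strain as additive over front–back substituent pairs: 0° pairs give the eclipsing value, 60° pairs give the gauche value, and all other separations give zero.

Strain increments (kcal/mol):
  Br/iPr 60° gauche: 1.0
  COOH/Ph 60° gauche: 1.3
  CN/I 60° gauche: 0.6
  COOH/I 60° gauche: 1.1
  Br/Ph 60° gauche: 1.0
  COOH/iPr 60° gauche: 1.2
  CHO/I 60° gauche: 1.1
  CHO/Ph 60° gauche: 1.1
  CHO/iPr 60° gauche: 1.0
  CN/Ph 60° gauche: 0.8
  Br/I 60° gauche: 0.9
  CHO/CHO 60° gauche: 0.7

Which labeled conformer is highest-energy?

A is staggered. I at 0° is gauche with COOH at 300° (1.1); I at 0° is gauche with CHO at 60° (1.1); Ph at 120° is gauche with CHO at 60° (1.1); Ph at 120° is gauche with Br at 180° (1.0); iPr at 240° is gauche with COOH at 300° (1.2); iPr at 240° is gauche with Br at 180° (1.0). Total 6.5 kcal/mol.
B is staggered. I at 0° is gauche with COOH at 60° (1.1); I at 0° is gauche with Br at 300° (0.9); Ph at 120° is gauche with COOH at 60° (1.3); Ph at 120° is gauche with CHO at 180° (1.1); iPr at 240° is gauche with CHO at 180° (1.0); iPr at 240° is gauche with Br at 300° (1.0). Total 6.4 kcal/mol.
A has the highest total (6.5 kcal/mol).

A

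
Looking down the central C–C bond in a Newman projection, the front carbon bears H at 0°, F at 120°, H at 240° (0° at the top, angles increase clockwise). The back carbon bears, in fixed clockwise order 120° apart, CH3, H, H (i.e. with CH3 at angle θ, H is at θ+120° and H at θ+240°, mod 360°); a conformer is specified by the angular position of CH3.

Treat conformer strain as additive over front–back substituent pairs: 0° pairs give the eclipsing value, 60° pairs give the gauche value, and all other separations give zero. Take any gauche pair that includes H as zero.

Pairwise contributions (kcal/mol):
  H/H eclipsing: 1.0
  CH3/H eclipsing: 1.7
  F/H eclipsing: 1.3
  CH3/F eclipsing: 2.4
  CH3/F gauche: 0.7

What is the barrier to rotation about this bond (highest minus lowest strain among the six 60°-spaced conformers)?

CH3 at 0° (eclipsed): H–CH3 eclipsed, F–H eclipsed, H–H eclipsed; 1.7 + 1.3 + 1.0 = 4.0 kcal/mol.
CH3 at 60° (staggered): F–CH3 gauche; 0.7 = 0.7 kcal/mol.
CH3 at 120° (eclipsed): H–H eclipsed, F–CH3 eclipsed, H–H eclipsed; 1.0 + 2.4 + 1.0 = 4.4 kcal/mol.
CH3 at 180° (staggered): F–CH3 gauche; 0.7 = 0.7 kcal/mol.
CH3 at 240° (eclipsed): H–H eclipsed, F–H eclipsed, H–CH3 eclipsed; 1.0 + 1.3 + 1.7 = 4.0 kcal/mol.
CH3 at 300° (staggered): no non-H gauche contacts → 0.0 kcal/mol.
Max at 120° (4.4 kcal/mol), min at 300° (0.0 kcal/mol); barrier = 4.4 kcal/mol.

4.4 kcal/mol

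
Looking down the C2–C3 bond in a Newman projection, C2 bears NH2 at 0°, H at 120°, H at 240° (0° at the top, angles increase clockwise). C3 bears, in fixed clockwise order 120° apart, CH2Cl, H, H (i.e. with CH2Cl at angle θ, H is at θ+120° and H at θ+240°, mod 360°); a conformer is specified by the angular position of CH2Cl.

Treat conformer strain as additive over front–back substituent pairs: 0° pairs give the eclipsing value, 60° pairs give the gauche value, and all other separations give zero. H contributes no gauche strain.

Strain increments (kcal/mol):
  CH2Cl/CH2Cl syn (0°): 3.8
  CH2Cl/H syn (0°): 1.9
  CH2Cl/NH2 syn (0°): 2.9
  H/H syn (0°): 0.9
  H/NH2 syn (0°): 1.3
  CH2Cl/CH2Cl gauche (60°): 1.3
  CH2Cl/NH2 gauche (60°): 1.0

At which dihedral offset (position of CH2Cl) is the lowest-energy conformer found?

CH2Cl at 0° (eclipsed): NH2–CH2Cl eclipsed, H–H eclipsed, H–H eclipsed; 2.9 + 0.9 + 0.9 = 4.7 kcal/mol.
CH2Cl at 60° (staggered): NH2–CH2Cl gauche; 1.0 = 1.0 kcal/mol.
CH2Cl at 120° (eclipsed): NH2–H eclipsed, H–CH2Cl eclipsed, H–H eclipsed; 1.3 + 1.9 + 0.9 = 4.1 kcal/mol.
CH2Cl at 180° (staggered): no non-H gauche contacts → 0.0 kcal/mol.
CH2Cl at 240° (eclipsed): NH2–H eclipsed, H–H eclipsed, H–CH2Cl eclipsed; 1.3 + 0.9 + 1.9 = 4.1 kcal/mol.
CH2Cl at 300° (staggered): NH2–CH2Cl gauche; 1.0 = 1.0 kcal/mol.
The minimum (0.0 kcal/mol) occurs with CH2Cl at 180°.

180°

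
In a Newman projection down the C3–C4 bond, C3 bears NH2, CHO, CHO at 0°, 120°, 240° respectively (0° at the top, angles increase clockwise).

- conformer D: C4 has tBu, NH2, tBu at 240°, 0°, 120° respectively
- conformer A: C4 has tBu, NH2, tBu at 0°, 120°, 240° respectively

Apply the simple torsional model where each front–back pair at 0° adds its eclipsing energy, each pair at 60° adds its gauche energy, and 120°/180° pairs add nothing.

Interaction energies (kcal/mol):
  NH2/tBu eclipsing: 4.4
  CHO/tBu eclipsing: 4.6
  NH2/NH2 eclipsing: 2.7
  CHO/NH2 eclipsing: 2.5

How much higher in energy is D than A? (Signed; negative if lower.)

D (eclipsed): NH2(0°)/NH2(0°) eclipsed 2.7; CHO(120°)/tBu(120°) eclipsed 4.6; CHO(240°)/tBu(240°) eclipsed 4.6 → 11.9 kcal/mol.
A (eclipsed): NH2(0°)/tBu(0°) eclipsed 4.4; CHO(120°)/NH2(120°) eclipsed 2.5; CHO(240°)/tBu(240°) eclipsed 4.6 → 11.5 kcal/mol.
E(D) − E(A) = 11.9 − 11.5 = +0.4 kcal/mol.

+0.4 kcal/mol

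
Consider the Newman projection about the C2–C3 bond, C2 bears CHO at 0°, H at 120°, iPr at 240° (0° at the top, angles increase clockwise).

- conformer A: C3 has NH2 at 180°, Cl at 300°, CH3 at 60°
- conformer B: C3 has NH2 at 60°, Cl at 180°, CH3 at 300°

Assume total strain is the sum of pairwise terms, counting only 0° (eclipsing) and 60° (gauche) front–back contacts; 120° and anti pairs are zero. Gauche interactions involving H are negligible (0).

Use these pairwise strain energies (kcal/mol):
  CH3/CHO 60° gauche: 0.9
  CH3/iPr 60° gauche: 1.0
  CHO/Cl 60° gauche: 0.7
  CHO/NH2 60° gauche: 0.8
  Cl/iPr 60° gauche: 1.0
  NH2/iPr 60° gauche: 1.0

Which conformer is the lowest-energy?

A (staggered): CHO(0°)/Cl(300°) gauche 0.7; CHO(0°)/CH3(60°) gauche 0.9; iPr(240°)/NH2(180°) gauche 1.0; iPr(240°)/Cl(300°) gauche 1.0 → 3.6 kcal/mol.
B (staggered): CHO(0°)/NH2(60°) gauche 0.8; CHO(0°)/CH3(300°) gauche 0.9; iPr(240°)/Cl(180°) gauche 1.0; iPr(240°)/CH3(300°) gauche 1.0 → 3.7 kcal/mol.
A has the lowest total (3.6 kcal/mol).

A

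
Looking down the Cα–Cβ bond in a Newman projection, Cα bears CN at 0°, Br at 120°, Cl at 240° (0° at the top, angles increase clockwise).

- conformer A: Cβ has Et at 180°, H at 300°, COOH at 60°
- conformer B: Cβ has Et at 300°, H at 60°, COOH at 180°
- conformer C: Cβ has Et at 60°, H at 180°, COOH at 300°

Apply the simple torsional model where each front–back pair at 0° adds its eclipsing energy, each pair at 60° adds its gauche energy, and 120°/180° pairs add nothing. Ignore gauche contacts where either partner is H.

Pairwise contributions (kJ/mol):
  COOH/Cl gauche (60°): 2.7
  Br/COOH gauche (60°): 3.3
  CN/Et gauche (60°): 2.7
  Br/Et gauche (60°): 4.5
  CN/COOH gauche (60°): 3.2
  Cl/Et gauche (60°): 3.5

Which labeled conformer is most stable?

B

A is staggered. CN at 0° is gauche with COOH at 60° (3.2); Br at 120° is gauche with Et at 180° (4.5); Br at 120° is gauche with COOH at 60° (3.3); Cl at 240° is gauche with Et at 180° (3.5). Total 14.5 kJ/mol.
B is staggered. CN at 0° is gauche with Et at 300° (2.7); Br at 120° is gauche with COOH at 180° (3.3); Cl at 240° is gauche with Et at 300° (3.5); Cl at 240° is gauche with COOH at 180° (2.7). Total 12.2 kJ/mol.
C is staggered. CN at 0° is gauche with Et at 60° (2.7); CN at 0° is gauche with COOH at 300° (3.2); Br at 120° is gauche with Et at 60° (4.5); Cl at 240° is gauche with COOH at 300° (2.7). Total 13.1 kJ/mol.
B has the lowest total (12.2 kJ/mol).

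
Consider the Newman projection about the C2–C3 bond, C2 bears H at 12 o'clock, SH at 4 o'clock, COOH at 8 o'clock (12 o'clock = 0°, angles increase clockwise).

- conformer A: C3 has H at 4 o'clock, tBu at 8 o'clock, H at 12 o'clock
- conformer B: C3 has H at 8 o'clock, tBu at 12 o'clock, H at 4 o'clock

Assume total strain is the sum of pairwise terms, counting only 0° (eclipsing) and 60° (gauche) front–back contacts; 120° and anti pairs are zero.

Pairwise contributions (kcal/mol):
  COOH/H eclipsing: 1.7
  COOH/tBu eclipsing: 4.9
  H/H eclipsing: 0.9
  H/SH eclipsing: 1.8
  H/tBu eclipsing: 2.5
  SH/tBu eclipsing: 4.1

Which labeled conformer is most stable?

A (eclipsed): H–H eclipsed, SH–H eclipsed, COOH–tBu eclipsed; 0.9 + 1.8 + 4.9 = 7.6 kcal/mol.
B (eclipsed): H–tBu eclipsed, SH–H eclipsed, COOH–H eclipsed; 2.5 + 1.8 + 1.7 = 6.0 kcal/mol.
B has the lowest total (6.0 kcal/mol).

B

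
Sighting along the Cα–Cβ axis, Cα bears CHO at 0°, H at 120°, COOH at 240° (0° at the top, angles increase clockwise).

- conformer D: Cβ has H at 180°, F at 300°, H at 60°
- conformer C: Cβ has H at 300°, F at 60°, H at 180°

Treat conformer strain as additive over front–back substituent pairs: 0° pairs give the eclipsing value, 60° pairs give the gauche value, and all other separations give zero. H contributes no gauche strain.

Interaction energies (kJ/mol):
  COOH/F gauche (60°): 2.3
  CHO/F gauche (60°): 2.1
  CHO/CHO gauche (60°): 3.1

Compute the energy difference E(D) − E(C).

+2.3 kJ/mol

D (staggered): CHO(0°)/F(300°) gauche 2.1; COOH(240°)/F(300°) gauche 2.3 → 4.4 kJ/mol.
C (staggered): CHO(0°)/F(60°) gauche 2.1 → 2.1 kJ/mol.
E(D) − E(C) = 4.4 − 2.1 = +2.3 kJ/mol.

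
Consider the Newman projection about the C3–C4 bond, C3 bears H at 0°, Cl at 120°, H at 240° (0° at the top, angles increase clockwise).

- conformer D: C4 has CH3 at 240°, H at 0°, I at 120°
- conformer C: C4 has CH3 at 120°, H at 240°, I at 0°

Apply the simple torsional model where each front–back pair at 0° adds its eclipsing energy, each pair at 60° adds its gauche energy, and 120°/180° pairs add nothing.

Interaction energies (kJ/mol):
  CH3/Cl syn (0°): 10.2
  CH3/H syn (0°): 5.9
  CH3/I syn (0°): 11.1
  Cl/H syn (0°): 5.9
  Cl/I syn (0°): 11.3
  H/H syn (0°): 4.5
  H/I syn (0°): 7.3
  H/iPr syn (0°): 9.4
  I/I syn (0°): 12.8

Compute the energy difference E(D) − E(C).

-0.3 kJ/mol

D is eclipsed. H at 0° is eclipsed with H at 0° (4.5); Cl at 120° is eclipsed with I at 120° (11.3); H at 240° is eclipsed with CH3 at 240° (5.9). Total 21.7 kJ/mol.
C is eclipsed. H at 0° is eclipsed with I at 0° (7.3); Cl at 120° is eclipsed with CH3 at 120° (10.2); H at 240° is eclipsed with H at 240° (4.5). Total 22.0 kJ/mol.
E(D) − E(C) = 21.7 − 22.0 = -0.3 kJ/mol.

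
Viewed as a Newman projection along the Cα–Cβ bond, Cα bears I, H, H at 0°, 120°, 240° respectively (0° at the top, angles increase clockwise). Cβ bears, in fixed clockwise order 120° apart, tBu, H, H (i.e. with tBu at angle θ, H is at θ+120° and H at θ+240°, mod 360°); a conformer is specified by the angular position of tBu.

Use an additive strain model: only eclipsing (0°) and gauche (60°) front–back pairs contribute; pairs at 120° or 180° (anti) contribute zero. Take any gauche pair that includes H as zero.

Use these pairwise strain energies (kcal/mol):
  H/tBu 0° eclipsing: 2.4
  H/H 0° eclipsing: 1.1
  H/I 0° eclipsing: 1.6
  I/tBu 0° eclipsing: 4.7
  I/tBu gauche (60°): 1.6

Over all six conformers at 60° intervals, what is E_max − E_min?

6.9 kcal/mol

tBu at 0° (eclipsed): I(0°)/tBu(0°) eclipsed 4.7; H(120°)/H(120°) eclipsed 1.1; H(240°)/H(240°) eclipsed 1.1 → 6.9 kcal/mol.
tBu at 60° (staggered): I(0°)/tBu(60°) gauche 1.6 → 1.6 kcal/mol.
tBu at 120° (eclipsed): I(0°)/H(0°) eclipsed 1.6; H(120°)/tBu(120°) eclipsed 2.4; H(240°)/H(240°) eclipsed 1.1 → 5.1 kcal/mol.
tBu at 180° (staggered): no non-H gauche contacts → 0.0 kcal/mol.
tBu at 240° (eclipsed): I(0°)/H(0°) eclipsed 1.6; H(120°)/H(120°) eclipsed 1.1; H(240°)/tBu(240°) eclipsed 2.4 → 5.1 kcal/mol.
tBu at 300° (staggered): I(0°)/tBu(300°) gauche 1.6 → 1.6 kcal/mol.
Max at 0° (6.9 kcal/mol), min at 180° (0.0 kcal/mol); barrier = 6.9 kcal/mol.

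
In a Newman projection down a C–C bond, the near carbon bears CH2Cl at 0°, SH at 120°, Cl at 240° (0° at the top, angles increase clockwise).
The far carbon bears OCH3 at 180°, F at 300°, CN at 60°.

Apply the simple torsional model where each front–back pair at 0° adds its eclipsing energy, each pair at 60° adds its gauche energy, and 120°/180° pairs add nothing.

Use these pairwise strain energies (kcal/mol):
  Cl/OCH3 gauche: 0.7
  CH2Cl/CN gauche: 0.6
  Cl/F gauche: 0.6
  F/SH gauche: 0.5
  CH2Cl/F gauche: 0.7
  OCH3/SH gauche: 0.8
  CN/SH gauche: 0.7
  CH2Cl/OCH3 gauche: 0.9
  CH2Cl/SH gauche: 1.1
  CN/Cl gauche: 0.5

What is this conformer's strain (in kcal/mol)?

This conformer (staggered): CH2Cl(0°)/F(300°) gauche 0.7; CH2Cl(0°)/CN(60°) gauche 0.6; SH(120°)/OCH3(180°) gauche 0.8; SH(120°)/CN(60°) gauche 0.7; Cl(240°)/OCH3(180°) gauche 0.7; Cl(240°)/F(300°) gauche 0.6 → 4.1 kcal/mol.

4.1 kcal/mol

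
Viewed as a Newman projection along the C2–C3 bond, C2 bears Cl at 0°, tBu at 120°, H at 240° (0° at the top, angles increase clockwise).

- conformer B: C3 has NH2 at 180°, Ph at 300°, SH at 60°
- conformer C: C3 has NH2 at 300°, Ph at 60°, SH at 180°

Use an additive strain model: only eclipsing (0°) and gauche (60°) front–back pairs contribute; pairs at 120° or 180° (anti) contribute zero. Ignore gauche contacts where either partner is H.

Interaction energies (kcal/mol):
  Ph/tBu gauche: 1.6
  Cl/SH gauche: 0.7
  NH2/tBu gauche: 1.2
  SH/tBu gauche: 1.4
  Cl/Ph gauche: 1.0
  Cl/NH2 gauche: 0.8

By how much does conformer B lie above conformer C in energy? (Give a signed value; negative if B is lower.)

B is staggered. Cl at 0° is gauche with Ph at 300° (1.0); Cl at 0° is gauche with SH at 60° (0.7); tBu at 120° is gauche with NH2 at 180° (1.2); tBu at 120° is gauche with SH at 60° (1.4). Total 4.3 kcal/mol.
C is staggered. Cl at 0° is gauche with NH2 at 300° (0.8); Cl at 0° is gauche with Ph at 60° (1.0); tBu at 120° is gauche with Ph at 60° (1.6); tBu at 120° is gauche with SH at 180° (1.4). Total 4.8 kcal/mol.
E(B) − E(C) = 4.3 − 4.8 = -0.5 kcal/mol.

-0.5 kcal/mol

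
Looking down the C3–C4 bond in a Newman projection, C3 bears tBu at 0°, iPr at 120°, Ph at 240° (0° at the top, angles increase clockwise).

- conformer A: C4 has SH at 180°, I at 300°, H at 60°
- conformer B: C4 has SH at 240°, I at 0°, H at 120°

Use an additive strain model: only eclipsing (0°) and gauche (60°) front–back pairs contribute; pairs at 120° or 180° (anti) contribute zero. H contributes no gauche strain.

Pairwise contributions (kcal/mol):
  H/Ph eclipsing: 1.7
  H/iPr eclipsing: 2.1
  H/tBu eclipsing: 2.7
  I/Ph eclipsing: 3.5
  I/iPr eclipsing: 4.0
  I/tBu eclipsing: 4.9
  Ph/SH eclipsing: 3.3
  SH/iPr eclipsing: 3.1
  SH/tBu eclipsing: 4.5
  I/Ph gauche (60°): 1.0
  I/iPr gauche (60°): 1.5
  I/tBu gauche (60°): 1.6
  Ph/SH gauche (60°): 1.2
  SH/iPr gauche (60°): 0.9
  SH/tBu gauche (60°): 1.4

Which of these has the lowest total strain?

A (staggered): tBu(0°)/I(300°) gauche 1.6; iPr(120°)/SH(180°) gauche 0.9; Ph(240°)/SH(180°) gauche 1.2; Ph(240°)/I(300°) gauche 1.0 → 4.7 kcal/mol.
B (eclipsed): tBu(0°)/I(0°) eclipsed 4.9; iPr(120°)/H(120°) eclipsed 2.1; Ph(240°)/SH(240°) eclipsed 3.3 → 10.3 kcal/mol.
A has the lowest total (4.7 kcal/mol).

A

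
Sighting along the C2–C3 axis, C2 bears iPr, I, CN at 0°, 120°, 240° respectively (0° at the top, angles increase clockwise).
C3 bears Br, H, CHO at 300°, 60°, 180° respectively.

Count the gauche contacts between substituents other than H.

Non-H gauche pairs: iPr(0°)/Br(300°); I(120°)/CHO(180°); CN(240°)/Br(300°); CN(240°)/CHO(180°) — 4 interactions.

4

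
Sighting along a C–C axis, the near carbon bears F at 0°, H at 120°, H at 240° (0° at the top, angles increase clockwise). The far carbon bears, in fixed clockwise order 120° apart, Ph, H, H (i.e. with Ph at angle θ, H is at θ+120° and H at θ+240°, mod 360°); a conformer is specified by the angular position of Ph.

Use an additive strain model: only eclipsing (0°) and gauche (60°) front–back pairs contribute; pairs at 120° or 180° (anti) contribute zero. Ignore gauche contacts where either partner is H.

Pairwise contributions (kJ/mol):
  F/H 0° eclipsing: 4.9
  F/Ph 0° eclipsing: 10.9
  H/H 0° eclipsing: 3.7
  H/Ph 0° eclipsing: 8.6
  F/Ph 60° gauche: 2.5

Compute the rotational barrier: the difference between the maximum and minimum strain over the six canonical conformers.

18.3 kJ/mol

Ph at 0° is eclipsed. F at 0° is eclipsed with Ph at 0° (10.9); H at 120° is eclipsed with H at 120° (3.7); H at 240° is eclipsed with H at 240° (3.7). Total 18.3 kJ/mol.
Ph at 60° is staggered. F at 0° is gauche with Ph at 60° (2.5). Total 2.5 kJ/mol.
Ph at 120° is eclipsed. F at 0° is eclipsed with H at 0° (4.9); H at 120° is eclipsed with Ph at 120° (8.6); H at 240° is eclipsed with H at 240° (3.7). Total 17.2 kJ/mol.
Ph at 180° (staggered): no non-H gauche contacts → 0.0 kJ/mol.
Ph at 240° is eclipsed. F at 0° is eclipsed with H at 0° (4.9); H at 120° is eclipsed with H at 120° (3.7); H at 240° is eclipsed with Ph at 240° (8.6). Total 17.2 kJ/mol.
Ph at 300° is staggered. F at 0° is gauche with Ph at 300° (2.5). Total 2.5 kJ/mol.
Max at 0° (18.3 kJ/mol), min at 180° (0.0 kJ/mol); barrier = 18.3 kJ/mol.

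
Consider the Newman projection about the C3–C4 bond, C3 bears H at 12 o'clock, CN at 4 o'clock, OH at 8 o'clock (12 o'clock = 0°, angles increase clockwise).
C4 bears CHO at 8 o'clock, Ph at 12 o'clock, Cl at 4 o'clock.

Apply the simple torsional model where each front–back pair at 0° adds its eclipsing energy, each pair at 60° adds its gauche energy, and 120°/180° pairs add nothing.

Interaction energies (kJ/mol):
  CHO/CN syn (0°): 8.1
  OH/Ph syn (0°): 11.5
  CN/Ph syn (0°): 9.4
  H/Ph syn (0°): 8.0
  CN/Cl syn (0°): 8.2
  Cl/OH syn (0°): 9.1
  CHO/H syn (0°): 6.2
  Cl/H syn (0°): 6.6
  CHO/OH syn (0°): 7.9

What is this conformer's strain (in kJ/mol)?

24.1 kJ/mol

This conformer is eclipsed. H at 0° is eclipsed with Ph at 0° (8.0); CN at 120° is eclipsed with Cl at 120° (8.2); OH at 240° is eclipsed with CHO at 240° (7.9). Total 24.1 kJ/mol.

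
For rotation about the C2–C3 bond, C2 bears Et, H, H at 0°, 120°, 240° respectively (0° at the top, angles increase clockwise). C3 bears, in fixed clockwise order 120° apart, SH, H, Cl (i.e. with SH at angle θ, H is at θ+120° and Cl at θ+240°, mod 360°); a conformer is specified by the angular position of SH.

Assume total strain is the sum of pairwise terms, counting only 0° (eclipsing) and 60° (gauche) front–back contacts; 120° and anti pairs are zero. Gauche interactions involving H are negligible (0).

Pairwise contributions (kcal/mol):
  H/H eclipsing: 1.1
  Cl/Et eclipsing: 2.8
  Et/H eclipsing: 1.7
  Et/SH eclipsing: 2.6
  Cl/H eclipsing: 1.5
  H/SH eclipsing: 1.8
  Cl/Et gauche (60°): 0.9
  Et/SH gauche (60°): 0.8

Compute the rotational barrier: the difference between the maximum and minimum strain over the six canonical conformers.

4.9 kcal/mol

SH at 0° (eclipsed): Et(0°)/SH(0°) eclipsed 2.6; H(120°)/H(120°) eclipsed 1.1; H(240°)/Cl(240°) eclipsed 1.5 → 5.2 kcal/mol.
SH at 60° (staggered): Et(0°)/SH(60°) gauche 0.8; Et(0°)/Cl(300°) gauche 0.9 → 1.7 kcal/mol.
SH at 120° (eclipsed): Et(0°)/Cl(0°) eclipsed 2.8; H(120°)/SH(120°) eclipsed 1.8; H(240°)/H(240°) eclipsed 1.1 → 5.7 kcal/mol.
SH at 180° (staggered): Et(0°)/Cl(60°) gauche 0.9 → 0.9 kcal/mol.
SH at 240° (eclipsed): Et(0°)/H(0°) eclipsed 1.7; H(120°)/Cl(120°) eclipsed 1.5; H(240°)/SH(240°) eclipsed 1.8 → 5.0 kcal/mol.
SH at 300° (staggered): Et(0°)/SH(300°) gauche 0.8 → 0.8 kcal/mol.
Max at 120° (5.7 kcal/mol), min at 300° (0.8 kcal/mol); barrier = 4.9 kcal/mol.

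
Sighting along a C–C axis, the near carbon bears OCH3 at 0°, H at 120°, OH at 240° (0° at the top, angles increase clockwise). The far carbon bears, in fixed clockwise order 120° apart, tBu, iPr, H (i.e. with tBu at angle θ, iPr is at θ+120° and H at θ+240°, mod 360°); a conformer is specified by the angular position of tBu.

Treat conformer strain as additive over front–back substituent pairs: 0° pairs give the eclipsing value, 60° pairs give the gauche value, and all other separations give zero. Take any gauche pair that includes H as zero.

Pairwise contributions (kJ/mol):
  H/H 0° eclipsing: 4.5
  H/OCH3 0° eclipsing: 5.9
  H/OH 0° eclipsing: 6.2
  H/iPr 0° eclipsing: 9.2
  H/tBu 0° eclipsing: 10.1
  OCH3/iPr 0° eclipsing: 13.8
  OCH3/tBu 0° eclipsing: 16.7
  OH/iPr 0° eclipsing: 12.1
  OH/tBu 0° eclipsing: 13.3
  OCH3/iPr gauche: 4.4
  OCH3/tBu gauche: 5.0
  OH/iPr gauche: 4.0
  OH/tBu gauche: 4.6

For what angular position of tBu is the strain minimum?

60°

tBu at 0° (eclipsed): OCH3–tBu eclipsed, H–iPr eclipsed, OH–H eclipsed; 16.7 + 9.2 + 6.2 = 32.1 kJ/mol.
tBu at 60° (staggered): OCH3–tBu gauche, OH–iPr gauche; 5.0 + 4.0 = 9.0 kJ/mol.
tBu at 120° (eclipsed): OCH3–H eclipsed, H–tBu eclipsed, OH–iPr eclipsed; 5.9 + 10.1 + 12.1 = 28.1 kJ/mol.
tBu at 180° (staggered): OCH3–iPr gauche, OH–tBu gauche, OH–iPr gauche; 4.4 + 4.6 + 4.0 = 13.0 kJ/mol.
tBu at 240° (eclipsed): OCH3–iPr eclipsed, H–H eclipsed, OH–tBu eclipsed; 13.8 + 4.5 + 13.3 = 31.6 kJ/mol.
tBu at 300° (staggered): OCH3–tBu gauche, OCH3–iPr gauche, OH–tBu gauche; 5.0 + 4.4 + 4.6 = 14.0 kJ/mol.
The minimum (9.0 kJ/mol) occurs with tBu at 60°.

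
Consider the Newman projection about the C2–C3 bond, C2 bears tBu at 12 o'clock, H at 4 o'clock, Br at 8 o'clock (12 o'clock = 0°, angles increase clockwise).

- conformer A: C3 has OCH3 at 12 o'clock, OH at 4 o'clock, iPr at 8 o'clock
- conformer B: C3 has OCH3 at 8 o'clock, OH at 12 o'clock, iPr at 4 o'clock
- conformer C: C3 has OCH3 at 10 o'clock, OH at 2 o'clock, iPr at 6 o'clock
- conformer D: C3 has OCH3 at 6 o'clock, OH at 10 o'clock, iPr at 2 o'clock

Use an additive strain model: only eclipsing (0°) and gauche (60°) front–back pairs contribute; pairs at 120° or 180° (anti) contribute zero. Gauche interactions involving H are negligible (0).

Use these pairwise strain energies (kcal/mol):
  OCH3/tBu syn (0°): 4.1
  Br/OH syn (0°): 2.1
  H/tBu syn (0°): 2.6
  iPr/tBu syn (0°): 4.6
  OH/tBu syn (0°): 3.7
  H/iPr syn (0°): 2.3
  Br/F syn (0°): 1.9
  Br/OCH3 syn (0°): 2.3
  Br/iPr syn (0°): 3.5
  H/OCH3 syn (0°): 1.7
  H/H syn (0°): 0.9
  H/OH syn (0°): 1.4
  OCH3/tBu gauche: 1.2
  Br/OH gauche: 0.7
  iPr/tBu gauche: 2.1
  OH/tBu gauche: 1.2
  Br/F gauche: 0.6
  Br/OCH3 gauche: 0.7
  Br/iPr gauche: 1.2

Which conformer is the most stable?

A (eclipsed): tBu–OCH3 eclipsed, H–OH eclipsed, Br–iPr eclipsed; 4.1 + 1.4 + 3.5 = 9.0 kcal/mol.
B (eclipsed): tBu–OH eclipsed, H–iPr eclipsed, Br–OCH3 eclipsed; 3.7 + 2.3 + 2.3 = 8.3 kcal/mol.
C (staggered): tBu–OCH3 gauche, tBu–OH gauche, Br–OCH3 gauche, Br–iPr gauche; 1.2 + 1.2 + 0.7 + 1.2 = 4.3 kcal/mol.
D (staggered): tBu–OH gauche, tBu–iPr gauche, Br–OCH3 gauche, Br–OH gauche; 1.2 + 2.1 + 0.7 + 0.7 = 4.7 kcal/mol.
C has the lowest total (4.3 kcal/mol).

C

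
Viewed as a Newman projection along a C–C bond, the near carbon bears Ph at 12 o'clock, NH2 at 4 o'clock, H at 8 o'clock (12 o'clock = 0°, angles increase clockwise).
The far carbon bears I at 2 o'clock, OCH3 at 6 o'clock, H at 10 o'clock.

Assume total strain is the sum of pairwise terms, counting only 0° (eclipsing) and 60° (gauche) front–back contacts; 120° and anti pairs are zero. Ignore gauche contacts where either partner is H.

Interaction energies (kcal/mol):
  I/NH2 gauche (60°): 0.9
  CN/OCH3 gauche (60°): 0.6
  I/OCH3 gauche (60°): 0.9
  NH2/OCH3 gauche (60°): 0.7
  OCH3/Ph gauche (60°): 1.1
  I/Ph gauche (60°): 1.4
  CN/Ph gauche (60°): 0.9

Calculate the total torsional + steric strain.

3.0 kcal/mol

This conformer (staggered): Ph–I gauche, NH2–I gauche, NH2–OCH3 gauche; 1.4 + 0.9 + 0.7 = 3.0 kcal/mol.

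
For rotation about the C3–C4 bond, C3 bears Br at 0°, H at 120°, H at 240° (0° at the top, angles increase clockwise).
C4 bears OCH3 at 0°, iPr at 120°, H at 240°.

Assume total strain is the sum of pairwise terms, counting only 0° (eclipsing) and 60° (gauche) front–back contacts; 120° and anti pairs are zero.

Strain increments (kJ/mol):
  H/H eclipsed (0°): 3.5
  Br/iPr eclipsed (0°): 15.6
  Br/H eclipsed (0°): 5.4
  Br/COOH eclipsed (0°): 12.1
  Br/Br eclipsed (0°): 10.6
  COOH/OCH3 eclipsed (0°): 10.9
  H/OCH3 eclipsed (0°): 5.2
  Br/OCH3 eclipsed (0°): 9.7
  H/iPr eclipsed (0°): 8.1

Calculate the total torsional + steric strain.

21.3 kJ/mol

This conformer (eclipsed): Br(0°)/OCH3(0°) eclipsed 9.7; H(120°)/iPr(120°) eclipsed 8.1; H(240°)/H(240°) eclipsed 3.5 → 21.3 kJ/mol.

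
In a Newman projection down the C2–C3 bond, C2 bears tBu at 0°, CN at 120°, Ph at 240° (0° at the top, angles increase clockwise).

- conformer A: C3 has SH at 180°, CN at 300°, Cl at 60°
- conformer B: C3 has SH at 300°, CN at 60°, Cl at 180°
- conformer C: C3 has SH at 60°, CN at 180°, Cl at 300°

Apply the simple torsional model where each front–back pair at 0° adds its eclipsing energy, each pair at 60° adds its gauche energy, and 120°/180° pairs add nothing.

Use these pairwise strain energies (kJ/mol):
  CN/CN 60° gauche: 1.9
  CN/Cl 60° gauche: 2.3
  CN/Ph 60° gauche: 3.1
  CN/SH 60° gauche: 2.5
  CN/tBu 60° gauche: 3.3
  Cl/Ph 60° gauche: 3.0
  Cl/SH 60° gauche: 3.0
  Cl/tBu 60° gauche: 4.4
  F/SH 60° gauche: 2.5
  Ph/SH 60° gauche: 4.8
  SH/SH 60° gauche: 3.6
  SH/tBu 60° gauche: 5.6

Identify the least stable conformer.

A (staggered): tBu–CN gauche, tBu–Cl gauche, CN–SH gauche, CN–Cl gauche, Ph–SH gauche, Ph–CN gauche; 3.3 + 4.4 + 2.5 + 2.3 + 4.8 + 3.1 = 20.4 kJ/mol.
B (staggered): tBu–SH gauche, tBu–CN gauche, CN–CN gauche, CN–Cl gauche, Ph–SH gauche, Ph–Cl gauche; 5.6 + 3.3 + 1.9 + 2.3 + 4.8 + 3.0 = 20.9 kJ/mol.
C (staggered): tBu–SH gauche, tBu–Cl gauche, CN–SH gauche, CN–CN gauche, Ph–CN gauche, Ph–Cl gauche; 5.6 + 4.4 + 2.5 + 1.9 + 3.1 + 3.0 = 20.5 kJ/mol.
B has the highest total (20.9 kJ/mol).

B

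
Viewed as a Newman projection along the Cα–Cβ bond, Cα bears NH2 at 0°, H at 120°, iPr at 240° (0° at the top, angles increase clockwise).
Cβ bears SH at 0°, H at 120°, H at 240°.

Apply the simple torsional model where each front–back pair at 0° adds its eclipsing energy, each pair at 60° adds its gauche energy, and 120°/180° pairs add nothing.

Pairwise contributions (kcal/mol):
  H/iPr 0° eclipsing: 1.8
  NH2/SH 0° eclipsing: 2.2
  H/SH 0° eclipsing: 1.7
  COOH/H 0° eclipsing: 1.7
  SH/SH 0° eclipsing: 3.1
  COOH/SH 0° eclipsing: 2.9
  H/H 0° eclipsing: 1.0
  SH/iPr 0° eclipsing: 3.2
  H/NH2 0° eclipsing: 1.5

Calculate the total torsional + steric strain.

5.0 kcal/mol

This conformer (eclipsed): NH2(0°)/SH(0°) eclipsed 2.2; H(120°)/H(120°) eclipsed 1.0; iPr(240°)/H(240°) eclipsed 1.8 → 5.0 kcal/mol.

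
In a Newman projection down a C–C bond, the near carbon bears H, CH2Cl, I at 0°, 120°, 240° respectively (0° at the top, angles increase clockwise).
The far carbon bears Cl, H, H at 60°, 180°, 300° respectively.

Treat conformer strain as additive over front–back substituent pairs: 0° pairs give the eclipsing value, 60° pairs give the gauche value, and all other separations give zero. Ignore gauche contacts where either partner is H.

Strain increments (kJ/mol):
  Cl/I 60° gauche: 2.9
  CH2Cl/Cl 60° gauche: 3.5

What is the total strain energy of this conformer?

This conformer (staggered): CH2Cl(120°)/Cl(60°) gauche 3.5 → 3.5 kJ/mol.

3.5 kJ/mol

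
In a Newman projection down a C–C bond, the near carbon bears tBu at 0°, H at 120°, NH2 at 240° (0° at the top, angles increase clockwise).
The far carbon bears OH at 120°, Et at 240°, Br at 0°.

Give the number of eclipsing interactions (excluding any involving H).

2

Non-H eclipsing pairs: tBu(0°)/Br(0°); NH2(240°)/Et(240°) — 2 interactions.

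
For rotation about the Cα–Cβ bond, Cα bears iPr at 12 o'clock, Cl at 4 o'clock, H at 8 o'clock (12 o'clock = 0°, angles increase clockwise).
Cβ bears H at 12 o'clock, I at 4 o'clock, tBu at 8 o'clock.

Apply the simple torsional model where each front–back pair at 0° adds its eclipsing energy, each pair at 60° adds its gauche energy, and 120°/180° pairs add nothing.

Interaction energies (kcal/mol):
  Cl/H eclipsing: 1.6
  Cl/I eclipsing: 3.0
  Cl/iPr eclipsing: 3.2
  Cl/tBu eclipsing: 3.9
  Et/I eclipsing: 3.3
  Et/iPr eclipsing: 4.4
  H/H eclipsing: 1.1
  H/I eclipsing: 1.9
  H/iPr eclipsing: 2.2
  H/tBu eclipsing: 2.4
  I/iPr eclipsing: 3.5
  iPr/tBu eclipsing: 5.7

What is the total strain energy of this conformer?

7.6 kcal/mol

This conformer (eclipsed): iPr(0°)/H(0°) eclipsed 2.2; Cl(120°)/I(120°) eclipsed 3.0; H(240°)/tBu(240°) eclipsed 2.4 → 7.6 kcal/mol.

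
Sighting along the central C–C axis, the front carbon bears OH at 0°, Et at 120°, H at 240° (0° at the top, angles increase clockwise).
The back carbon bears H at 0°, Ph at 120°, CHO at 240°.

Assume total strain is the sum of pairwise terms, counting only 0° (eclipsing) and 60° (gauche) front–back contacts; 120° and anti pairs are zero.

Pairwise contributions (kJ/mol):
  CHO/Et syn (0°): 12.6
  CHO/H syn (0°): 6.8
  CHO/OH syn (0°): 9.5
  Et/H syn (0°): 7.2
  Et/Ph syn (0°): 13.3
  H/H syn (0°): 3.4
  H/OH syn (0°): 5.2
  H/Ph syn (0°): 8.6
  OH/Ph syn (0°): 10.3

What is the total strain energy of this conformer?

This conformer (eclipsed): OH(0°)/H(0°) eclipsed 5.2; Et(120°)/Ph(120°) eclipsed 13.3; H(240°)/CHO(240°) eclipsed 6.8 → 25.3 kJ/mol.

25.3 kJ/mol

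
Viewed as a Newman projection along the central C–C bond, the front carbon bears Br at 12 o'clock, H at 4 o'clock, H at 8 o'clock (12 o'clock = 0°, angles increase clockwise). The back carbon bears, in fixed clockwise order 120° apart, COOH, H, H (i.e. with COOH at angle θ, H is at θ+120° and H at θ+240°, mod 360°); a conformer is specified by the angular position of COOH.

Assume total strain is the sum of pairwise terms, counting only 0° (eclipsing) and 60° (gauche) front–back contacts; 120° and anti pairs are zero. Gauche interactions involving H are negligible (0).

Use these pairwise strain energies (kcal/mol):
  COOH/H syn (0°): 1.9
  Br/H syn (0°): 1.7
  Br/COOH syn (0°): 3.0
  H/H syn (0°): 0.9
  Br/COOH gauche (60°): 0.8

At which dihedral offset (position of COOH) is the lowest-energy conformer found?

COOH at 0° (eclipsed): Br–COOH eclipsed, H–H eclipsed, H–H eclipsed; 3.0 + 0.9 + 0.9 = 4.8 kcal/mol.
COOH at 60° (staggered): Br–COOH gauche; 0.8 = 0.8 kcal/mol.
COOH at 120° (eclipsed): Br–H eclipsed, H–COOH eclipsed, H–H eclipsed; 1.7 + 1.9 + 0.9 = 4.5 kcal/mol.
COOH at 180° (staggered): no non-H gauche contacts → 0.0 kcal/mol.
COOH at 240° (eclipsed): Br–H eclipsed, H–H eclipsed, H–COOH eclipsed; 1.7 + 0.9 + 1.9 = 4.5 kcal/mol.
COOH at 300° (staggered): Br–COOH gauche; 0.8 = 0.8 kcal/mol.
The minimum (0.0 kcal/mol) occurs with COOH at 180°.

180°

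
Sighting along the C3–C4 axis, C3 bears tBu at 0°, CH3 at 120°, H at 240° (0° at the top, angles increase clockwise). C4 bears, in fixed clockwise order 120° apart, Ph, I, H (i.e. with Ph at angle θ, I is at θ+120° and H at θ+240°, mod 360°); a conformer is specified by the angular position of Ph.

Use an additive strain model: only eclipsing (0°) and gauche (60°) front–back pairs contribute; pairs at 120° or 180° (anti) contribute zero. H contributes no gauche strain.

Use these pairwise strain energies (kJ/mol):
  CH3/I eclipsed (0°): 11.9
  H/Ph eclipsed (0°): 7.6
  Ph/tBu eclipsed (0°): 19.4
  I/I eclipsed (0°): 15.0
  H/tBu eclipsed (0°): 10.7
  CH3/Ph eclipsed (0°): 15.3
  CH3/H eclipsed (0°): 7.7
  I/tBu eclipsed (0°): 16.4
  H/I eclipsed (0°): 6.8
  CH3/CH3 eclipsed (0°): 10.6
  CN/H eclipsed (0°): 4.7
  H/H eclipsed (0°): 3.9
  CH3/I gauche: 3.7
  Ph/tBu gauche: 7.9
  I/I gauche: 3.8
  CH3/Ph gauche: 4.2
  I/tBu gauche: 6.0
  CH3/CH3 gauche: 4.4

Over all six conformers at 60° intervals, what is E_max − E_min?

Ph at 0° (eclipsed): tBu–Ph eclipsed, CH3–I eclipsed, H–H eclipsed; 19.4 + 11.9 + 3.9 = 35.2 kJ/mol.
Ph at 60° (staggered): tBu–Ph gauche, CH3–Ph gauche, CH3–I gauche; 7.9 + 4.2 + 3.7 = 15.8 kJ/mol.
Ph at 120° (eclipsed): tBu–H eclipsed, CH3–Ph eclipsed, H–I eclipsed; 10.7 + 15.3 + 6.8 = 32.8 kJ/mol.
Ph at 180° (staggered): tBu–I gauche, CH3–Ph gauche; 6.0 + 4.2 = 10.2 kJ/mol.
Ph at 240° (eclipsed): tBu–I eclipsed, CH3–H eclipsed, H–Ph eclipsed; 16.4 + 7.7 + 7.6 = 31.7 kJ/mol.
Ph at 300° (staggered): tBu–Ph gauche, tBu–I gauche, CH3–I gauche; 7.9 + 6.0 + 3.7 = 17.6 kJ/mol.
Max at 0° (35.2 kJ/mol), min at 180° (10.2 kJ/mol); barrier = 25.0 kJ/mol.

25.0 kJ/mol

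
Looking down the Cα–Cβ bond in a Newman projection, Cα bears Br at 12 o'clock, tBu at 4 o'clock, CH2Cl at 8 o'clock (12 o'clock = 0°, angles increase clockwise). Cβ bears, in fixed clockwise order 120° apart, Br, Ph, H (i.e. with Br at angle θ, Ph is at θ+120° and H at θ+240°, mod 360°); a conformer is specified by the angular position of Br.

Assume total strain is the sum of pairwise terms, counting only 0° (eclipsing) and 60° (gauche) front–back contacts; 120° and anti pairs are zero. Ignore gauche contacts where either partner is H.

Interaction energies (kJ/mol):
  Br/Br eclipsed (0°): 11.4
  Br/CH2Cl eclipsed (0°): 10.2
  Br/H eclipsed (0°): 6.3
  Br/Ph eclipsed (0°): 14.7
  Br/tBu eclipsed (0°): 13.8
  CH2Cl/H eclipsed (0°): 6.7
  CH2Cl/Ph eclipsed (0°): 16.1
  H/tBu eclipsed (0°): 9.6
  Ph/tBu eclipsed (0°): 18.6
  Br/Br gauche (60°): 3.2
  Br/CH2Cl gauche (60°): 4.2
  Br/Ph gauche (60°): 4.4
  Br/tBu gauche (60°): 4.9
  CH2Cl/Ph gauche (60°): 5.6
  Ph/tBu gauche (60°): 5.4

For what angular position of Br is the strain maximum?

Br at 0° (eclipsed): Br(0°)/Br(0°) eclipsed 11.4; tBu(120°)/Ph(120°) eclipsed 18.6; CH2Cl(240°)/H(240°) eclipsed 6.7 → 36.7 kJ/mol.
Br at 60° (staggered): Br(0°)/Br(60°) gauche 3.2; tBu(120°)/Br(60°) gauche 4.9; tBu(120°)/Ph(180°) gauche 5.4; CH2Cl(240°)/Ph(180°) gauche 5.6 → 19.1 kJ/mol.
Br at 120° (eclipsed): Br(0°)/H(0°) eclipsed 6.3; tBu(120°)/Br(120°) eclipsed 13.8; CH2Cl(240°)/Ph(240°) eclipsed 16.1 → 36.2 kJ/mol.
Br at 180° (staggered): Br(0°)/Ph(300°) gauche 4.4; tBu(120°)/Br(180°) gauche 4.9; CH2Cl(240°)/Br(180°) gauche 4.2; CH2Cl(240°)/Ph(300°) gauche 5.6 → 19.1 kJ/mol.
Br at 240° (eclipsed): Br(0°)/Ph(0°) eclipsed 14.7; tBu(120°)/H(120°) eclipsed 9.6; CH2Cl(240°)/Br(240°) eclipsed 10.2 → 34.5 kJ/mol.
Br at 300° (staggered): Br(0°)/Br(300°) gauche 3.2; Br(0°)/Ph(60°) gauche 4.4; tBu(120°)/Ph(60°) gauche 5.4; CH2Cl(240°)/Br(300°) gauche 4.2 → 17.2 kJ/mol.
The maximum (36.7 kJ/mol) occurs with Br at 0°.

0°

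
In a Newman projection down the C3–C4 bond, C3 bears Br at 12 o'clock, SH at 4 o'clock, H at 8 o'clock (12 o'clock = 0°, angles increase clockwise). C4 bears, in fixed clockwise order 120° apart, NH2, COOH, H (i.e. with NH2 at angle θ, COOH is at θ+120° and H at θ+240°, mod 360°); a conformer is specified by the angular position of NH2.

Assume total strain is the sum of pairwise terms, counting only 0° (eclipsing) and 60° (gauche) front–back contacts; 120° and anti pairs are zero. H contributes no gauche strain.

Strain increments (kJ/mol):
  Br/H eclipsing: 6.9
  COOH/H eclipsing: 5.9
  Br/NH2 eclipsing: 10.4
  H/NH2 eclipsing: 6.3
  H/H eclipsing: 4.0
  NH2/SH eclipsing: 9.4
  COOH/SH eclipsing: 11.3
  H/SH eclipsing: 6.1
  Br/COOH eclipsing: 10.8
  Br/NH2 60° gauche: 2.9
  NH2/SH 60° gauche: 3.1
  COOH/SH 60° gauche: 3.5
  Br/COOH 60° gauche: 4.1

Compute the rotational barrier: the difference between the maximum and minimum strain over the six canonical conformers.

NH2 at 0° (eclipsed): Br(0°)/NH2(0°) eclipsed 10.4; SH(120°)/COOH(120°) eclipsed 11.3; H(240°)/H(240°) eclipsed 4.0 → 25.7 kJ/mol.
NH2 at 60° (staggered): Br(0°)/NH2(60°) gauche 2.9; SH(120°)/NH2(60°) gauche 3.1; SH(120°)/COOH(180°) gauche 3.5 → 9.5 kJ/mol.
NH2 at 120° (eclipsed): Br(0°)/H(0°) eclipsed 6.9; SH(120°)/NH2(120°) eclipsed 9.4; H(240°)/COOH(240°) eclipsed 5.9 → 22.2 kJ/mol.
NH2 at 180° (staggered): Br(0°)/COOH(300°) gauche 4.1; SH(120°)/NH2(180°) gauche 3.1 → 7.2 kJ/mol.
NH2 at 240° (eclipsed): Br(0°)/COOH(0°) eclipsed 10.8; SH(120°)/H(120°) eclipsed 6.1; H(240°)/NH2(240°) eclipsed 6.3 → 23.2 kJ/mol.
NH2 at 300° (staggered): Br(0°)/NH2(300°) gauche 2.9; Br(0°)/COOH(60°) gauche 4.1; SH(120°)/COOH(60°) gauche 3.5 → 10.5 kJ/mol.
Max at 0° (25.7 kJ/mol), min at 180° (7.2 kJ/mol); barrier = 18.5 kJ/mol.

18.5 kJ/mol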